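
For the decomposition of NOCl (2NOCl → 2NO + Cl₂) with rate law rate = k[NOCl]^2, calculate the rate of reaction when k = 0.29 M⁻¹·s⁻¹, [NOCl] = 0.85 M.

0.2095 M/s

Step 1: Identify the rate law: rate = k[NOCl]^2
Step 2: Substitute values: rate = 0.29 × (0.85)^2
Step 3: Calculate: rate = 0.29 × 0.7225 = 0.209525 M/s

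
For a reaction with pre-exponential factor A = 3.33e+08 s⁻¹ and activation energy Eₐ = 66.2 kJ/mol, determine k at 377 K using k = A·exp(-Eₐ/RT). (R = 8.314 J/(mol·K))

2.24e-01 s⁻¹

Step 1: Use the Arrhenius equation: k = A × exp(-Eₐ/RT)
Step 2: Convert Eₐ to J/mol: 66.2 kJ/mol = 66200 J/mol
Step 3: Calculate the exponent: -Eₐ/(RT) = -66200/(8.314 × 377) = -21.12062
Step 4: k = 3.33e+08 × exp(-21.12062)
Step 5: k = 3.33e+08 × 6.72096e-10 = 2.2381e-01 s⁻¹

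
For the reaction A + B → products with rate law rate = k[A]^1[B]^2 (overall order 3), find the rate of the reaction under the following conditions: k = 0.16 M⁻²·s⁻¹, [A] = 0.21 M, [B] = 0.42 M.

0.005927 M/s

Step 1: The rate law is rate = k[A]^1[B]^2, overall order = 1+2 = 3
Step 2: Substitute values: rate = 0.16 × (0.21)^1 × (0.42)^2
Step 3: rate = 0.16 × 0.21 × 0.1764 = 0.00592704 M/s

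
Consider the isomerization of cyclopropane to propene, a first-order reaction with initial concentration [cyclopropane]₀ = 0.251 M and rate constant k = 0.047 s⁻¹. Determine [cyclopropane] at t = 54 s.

0.01984 M

Step 1: For a first-order reaction: [cyclopropane] = [cyclopropane]₀ × e^(-kt)
Step 2: [cyclopropane] = 0.251 × e^(-0.047 × 54)
Step 3: [cyclopropane] = 0.251 × e^(-2.538)
Step 4: [cyclopropane] = 0.251 × 0.0790243 = 0.01984 M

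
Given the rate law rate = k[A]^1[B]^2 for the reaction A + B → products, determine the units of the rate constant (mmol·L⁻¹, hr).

(mmol·L⁻¹)⁻²·hr⁻¹

Step 1: Overall order = 1 + 2 = 3.
Step 2: rate has units mmol·L⁻¹·hr⁻¹; [A]^1[B]^2 has units (mmol·L⁻¹)^3.
Step 3: k = rate/([A]^1[B]^2), so units of k = (mmol·L⁻¹)^(1-3)·hr⁻¹ = (mmol·L⁻¹)⁻²·hr⁻¹.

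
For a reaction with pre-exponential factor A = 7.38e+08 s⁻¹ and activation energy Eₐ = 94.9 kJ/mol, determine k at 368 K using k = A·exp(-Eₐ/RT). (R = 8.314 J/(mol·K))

2.50e-05 s⁻¹

Step 1: Use the Arrhenius equation: k = A × exp(-Eₐ/RT)
Step 2: Convert Eₐ to J/mol: 94.9 kJ/mol = 94900 J/mol
Step 3: Calculate the exponent: -Eₐ/(RT) = -94900/(8.314 × 368) = -31.01761
Step 4: k = 7.38e+08 × exp(-31.01761)
Step 5: k = 7.38e+08 × 3.38239e-14 = 2.4962e-05 s⁻¹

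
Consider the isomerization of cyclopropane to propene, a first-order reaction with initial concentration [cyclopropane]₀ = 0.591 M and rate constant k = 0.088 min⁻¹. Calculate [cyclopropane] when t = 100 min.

8.908e-05 M

Step 1: For a first-order reaction: [cyclopropane] = [cyclopropane]₀ × e^(-kt)
Step 2: [cyclopropane] = 0.591 × e^(-0.088 × 100)
Step 3: [cyclopropane] = 0.591 × e^(-8.8)
Step 4: [cyclopropane] = 0.591 × 0.000150733 = 8.908e-05 M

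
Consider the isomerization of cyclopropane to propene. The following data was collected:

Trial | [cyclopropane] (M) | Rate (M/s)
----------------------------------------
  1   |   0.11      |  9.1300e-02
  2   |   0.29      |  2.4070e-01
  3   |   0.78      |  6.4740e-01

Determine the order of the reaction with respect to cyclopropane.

first order (1)

Step 1: Compare trials to find order n where rate₂/rate₁ = ([cyclopropane]₂/[cyclopropane]₁)^n
Step 2: rate₂/rate₁ = 2.4070e-01/9.1300e-02 = 2.636
Step 3: [cyclopropane]₂/[cyclopropane]₁ = 0.29/0.11 = 2.636
Step 4: n = ln(2.636)/ln(2.636) = 1.00 ≈ 1
Step 5: The reaction is first order in cyclopropane.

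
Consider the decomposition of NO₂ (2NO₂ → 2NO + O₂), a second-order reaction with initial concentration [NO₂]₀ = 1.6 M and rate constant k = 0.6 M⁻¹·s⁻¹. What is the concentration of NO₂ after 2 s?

0.5479 M

Step 1: For a second-order reaction: 1/[NO₂] = 1/[NO₂]₀ + kt
Step 2: 1/[NO₂] = 1/1.6 + 0.6 × 2
Step 3: 1/[NO₂] = 0.625 + 1.2 = 1.825
Step 4: [NO₂] = 1/1.825 = 0.5479 M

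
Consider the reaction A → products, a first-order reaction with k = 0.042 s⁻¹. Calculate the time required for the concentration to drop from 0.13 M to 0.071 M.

14.4 s

Step 1: For first-order: t = ln([A]₀/[A])/k
Step 2: t = ln(0.13/0.071)/0.042
Step 3: t = ln(1.831)/0.042
Step 4: t = 0.6049/0.042 = 14.4 s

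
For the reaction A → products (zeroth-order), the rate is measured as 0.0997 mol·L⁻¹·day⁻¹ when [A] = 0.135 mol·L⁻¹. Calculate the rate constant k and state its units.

0.0997 mol·L⁻¹·day⁻¹

Step 1: For a zeroth-order reaction, rate = k (independent of concentration).
Step 2: k = rate = 0.0997 mol·L⁻¹·day⁻¹.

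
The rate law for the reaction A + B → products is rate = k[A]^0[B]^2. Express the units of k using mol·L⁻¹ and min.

(mol·L⁻¹)⁻¹·min⁻¹

Step 1: Overall order = 0 + 2 = 2.
Step 2: rate has units mol·L⁻¹·min⁻¹; [A]^0[B]^2 has units (mol·L⁻¹)^2.
Step 3: k = rate/([A]^0[B]^2), so units of k = (mol·L⁻¹)^(1-2)·min⁻¹ = (mol·L⁻¹)⁻¹·min⁻¹.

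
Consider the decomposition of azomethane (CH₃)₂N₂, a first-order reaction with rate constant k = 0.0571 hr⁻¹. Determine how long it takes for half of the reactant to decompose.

12.14 hr

Step 1: For a first-order reaction, t₁/₂ = ln(2)/k
Step 2: t₁/₂ = ln(2)/0.0571
Step 3: t₁/₂ = 0.6931/0.0571 = 12.14 hr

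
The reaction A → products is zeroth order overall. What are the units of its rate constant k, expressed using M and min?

M·min⁻¹

Step 1: For overall order n, rate = k × (concentration)^n.
Step 2: Rate has units M·min⁻¹; concentration term has units M^0.
Step 3: k = rate / (concentration)^n, so units of k = M^(1-0)·min⁻¹ = M·min⁻¹.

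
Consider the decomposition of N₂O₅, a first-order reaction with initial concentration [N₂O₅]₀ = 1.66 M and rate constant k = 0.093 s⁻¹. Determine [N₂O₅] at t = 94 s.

0.0002652 M

Step 1: For a first-order reaction: [N₂O₅] = [N₂O₅]₀ × e^(-kt)
Step 2: [N₂O₅] = 1.66 × e^(-0.093 × 94)
Step 3: [N₂O₅] = 1.66 × e^(-8.742)
Step 4: [N₂O₅] = 1.66 × 0.000159734 = 0.0002652 M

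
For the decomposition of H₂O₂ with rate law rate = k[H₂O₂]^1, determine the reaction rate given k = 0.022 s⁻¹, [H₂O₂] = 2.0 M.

0.044 M/s

Step 1: Identify the rate law: rate = k[H₂O₂]^1
Step 2: Substitute values: rate = 0.022 × (2.0)^1
Step 3: Calculate: rate = 0.022 × 2 = 0.044 M/s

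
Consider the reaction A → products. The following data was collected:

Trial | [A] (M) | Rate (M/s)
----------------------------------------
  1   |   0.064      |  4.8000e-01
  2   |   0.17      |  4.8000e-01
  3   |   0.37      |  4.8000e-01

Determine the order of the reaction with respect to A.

zeroth order (0)

Step 1: Compare trials - when concentration changes, rate stays constant.
Step 2: rate₂/rate₁ = 4.8000e-01/4.8000e-01 = 1
Step 3: [A]₂/[A]₁ = 0.17/0.064 = 2.656
Step 4: Since rate ratio ≈ (conc ratio)^0, the reaction is zeroth order.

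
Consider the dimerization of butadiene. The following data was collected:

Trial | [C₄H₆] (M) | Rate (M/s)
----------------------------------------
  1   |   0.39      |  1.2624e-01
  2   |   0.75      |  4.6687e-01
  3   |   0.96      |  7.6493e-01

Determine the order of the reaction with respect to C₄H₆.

second order (2)

Step 1: Compare trials to find order n where rate₂/rate₁ = ([C₄H₆]₂/[C₄H₆]₁)^n
Step 2: rate₂/rate₁ = 4.6687e-01/1.2624e-01 = 3.698
Step 3: [C₄H₆]₂/[C₄H₆]₁ = 0.75/0.39 = 1.923
Step 4: n = ln(3.698)/ln(1.923) = 2.00 ≈ 2
Step 5: The reaction is second order in C₄H₆.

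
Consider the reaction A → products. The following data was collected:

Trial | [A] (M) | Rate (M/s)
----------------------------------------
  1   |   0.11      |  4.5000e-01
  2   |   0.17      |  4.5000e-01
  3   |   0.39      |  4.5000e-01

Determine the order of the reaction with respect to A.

zeroth order (0)

Step 1: Compare trials - when concentration changes, rate stays constant.
Step 2: rate₂/rate₁ = 4.5000e-01/4.5000e-01 = 1
Step 3: [A]₂/[A]₁ = 0.17/0.11 = 1.545
Step 4: Since rate ratio ≈ (conc ratio)^0, the reaction is zeroth order.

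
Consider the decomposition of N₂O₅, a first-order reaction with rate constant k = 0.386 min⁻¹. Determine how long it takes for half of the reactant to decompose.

1.796 min

Step 1: For a first-order reaction, t₁/₂ = ln(2)/k
Step 2: t₁/₂ = ln(2)/0.386
Step 3: t₁/₂ = 0.6931/0.386 = 1.796 min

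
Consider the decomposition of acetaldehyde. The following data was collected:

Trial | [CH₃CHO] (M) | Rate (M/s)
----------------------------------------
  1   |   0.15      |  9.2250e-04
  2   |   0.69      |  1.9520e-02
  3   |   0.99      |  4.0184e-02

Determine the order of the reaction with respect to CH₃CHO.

second order (2)

Step 1: Compare trials to find order n where rate₂/rate₁ = ([CH₃CHO]₂/[CH₃CHO]₁)^n
Step 2: rate₂/rate₁ = 1.9520e-02/9.2250e-04 = 21.16
Step 3: [CH₃CHO]₂/[CH₃CHO]₁ = 0.69/0.15 = 4.6
Step 4: n = ln(21.16)/ln(4.6) = 2.00 ≈ 2
Step 5: The reaction is second order in CH₃CHO.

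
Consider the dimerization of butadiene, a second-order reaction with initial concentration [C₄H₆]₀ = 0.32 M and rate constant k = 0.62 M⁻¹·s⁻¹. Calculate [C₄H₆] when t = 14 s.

0.08471 M

Step 1: For a second-order reaction: 1/[C₄H₆] = 1/[C₄H₆]₀ + kt
Step 2: 1/[C₄H₆] = 1/0.32 + 0.62 × 14
Step 3: 1/[C₄H₆] = 3.125 + 8.68 = 11.8
Step 4: [C₄H₆] = 1/11.8 = 0.08471 M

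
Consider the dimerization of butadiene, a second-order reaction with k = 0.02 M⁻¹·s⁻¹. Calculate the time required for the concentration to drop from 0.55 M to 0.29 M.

81.5 s

Step 1: For second-order: t = (1/[C₄H₆] - 1/[C₄H₆]₀)/k
Step 2: t = (1/0.29 - 1/0.55)/0.02
Step 3: t = (3.448 - 1.818)/0.02
Step 4: t = 1.63/0.02 = 81.5 s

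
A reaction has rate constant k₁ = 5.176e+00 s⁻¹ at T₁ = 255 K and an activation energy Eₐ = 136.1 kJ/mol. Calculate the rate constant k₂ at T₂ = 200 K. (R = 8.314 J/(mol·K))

1.114e-07 s⁻¹

Step 1: Use the two-temperature Arrhenius form: ln(k₂/k₁) = -Eₐ/R × (1/T₂ - 1/T₁)
Step 2: Convert Eₐ to J/mol: 136.1 kJ/mol = 136100 J/mol
Step 3: 1/T₂ - 1/T₁ = 1/200 - 1/255 = 1.078431e-03 K⁻¹
Step 4: ln(k₂/k₁) = -136100/8.314 × 1.078431e-03 = -17.65389
Step 5: k₂ = k₁ × exp(-17.65389) = 5.176e+00 × 2.15285e-08 = 1.114e-07 s⁻¹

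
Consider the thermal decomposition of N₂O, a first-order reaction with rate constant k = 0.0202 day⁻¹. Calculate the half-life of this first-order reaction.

34.31 day

Step 1: For a first-order reaction, t₁/₂ = ln(2)/k
Step 2: t₁/₂ = ln(2)/0.0202
Step 3: t₁/₂ = 0.6931/0.0202 = 34.31 day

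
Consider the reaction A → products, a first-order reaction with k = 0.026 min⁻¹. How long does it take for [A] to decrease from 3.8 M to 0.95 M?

53.32 min

Step 1: For first-order: t = ln([A]₀/[A])/k
Step 2: t = ln(3.8/0.95)/0.026
Step 3: t = ln(4)/0.026
Step 4: t = 1.386/0.026 = 53.32 min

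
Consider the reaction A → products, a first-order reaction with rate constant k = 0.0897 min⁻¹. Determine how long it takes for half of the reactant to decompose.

7.727 min

Step 1: For a first-order reaction, t₁/₂ = ln(2)/k
Step 2: t₁/₂ = ln(2)/0.0897
Step 3: t₁/₂ = 0.6931/0.0897 = 7.727 min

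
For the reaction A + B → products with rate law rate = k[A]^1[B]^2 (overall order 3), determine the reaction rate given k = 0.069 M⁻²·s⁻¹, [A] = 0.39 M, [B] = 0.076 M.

0.0001554 M/s

Step 1: The rate law is rate = k[A]^1[B]^2, overall order = 1+2 = 3
Step 2: Substitute values: rate = 0.069 × (0.39)^1 × (0.076)^2
Step 3: rate = 0.069 × 0.39 × 0.005776 = 0.000155432 M/s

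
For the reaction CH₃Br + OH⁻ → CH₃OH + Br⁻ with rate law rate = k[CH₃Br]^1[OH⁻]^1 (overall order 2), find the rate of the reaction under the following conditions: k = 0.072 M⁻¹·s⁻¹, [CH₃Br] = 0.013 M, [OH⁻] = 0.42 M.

0.0003931 M/s

Step 1: The rate law is rate = k[CH₃Br]^1[OH⁻]^1, overall order = 1+1 = 2
Step 2: Substitute values: rate = 0.072 × (0.013)^1 × (0.42)^1
Step 3: rate = 0.072 × 0.013 × 0.42 = 0.00039312 M/s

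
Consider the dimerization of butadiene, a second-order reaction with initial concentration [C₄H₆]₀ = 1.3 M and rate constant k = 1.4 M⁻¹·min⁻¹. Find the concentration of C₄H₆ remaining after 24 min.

0.0291 M

Step 1: For a second-order reaction: 1/[C₄H₆] = 1/[C₄H₆]₀ + kt
Step 2: 1/[C₄H₆] = 1/1.3 + 1.4 × 24
Step 3: 1/[C₄H₆] = 0.7692 + 33.6 = 34.37
Step 4: [C₄H₆] = 1/34.37 = 0.0291 M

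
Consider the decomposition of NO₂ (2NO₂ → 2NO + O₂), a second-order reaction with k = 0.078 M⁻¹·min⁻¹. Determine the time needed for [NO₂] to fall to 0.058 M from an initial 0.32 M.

181 min

Step 1: For second-order: t = (1/[NO₂] - 1/[NO₂]₀)/k
Step 2: t = (1/0.058 - 1/0.32)/0.078
Step 3: t = (17.24 - 3.125)/0.078
Step 4: t = 14.12/0.078 = 181 min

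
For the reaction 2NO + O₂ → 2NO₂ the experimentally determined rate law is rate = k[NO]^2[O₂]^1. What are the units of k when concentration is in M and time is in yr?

M⁻²·yr⁻¹

Step 1: Overall order = 2 + 1 = 3.
Step 2: rate has units M·yr⁻¹; [NO]^2[O₂]^1 has units M^3.
Step 3: k = rate/([NO]^2[O₂]^1), so units of k = M^(1-3)·yr⁻¹ = M⁻²·yr⁻¹.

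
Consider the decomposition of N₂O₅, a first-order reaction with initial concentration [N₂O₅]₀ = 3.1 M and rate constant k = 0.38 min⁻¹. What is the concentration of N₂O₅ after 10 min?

0.06935 M

Step 1: For a first-order reaction: [N₂O₅] = [N₂O₅]₀ × e^(-kt)
Step 2: [N₂O₅] = 3.1 × e^(-0.38 × 10)
Step 3: [N₂O₅] = 3.1 × e^(-3.8)
Step 4: [N₂O₅] = 3.1 × 0.0223708 = 0.06935 M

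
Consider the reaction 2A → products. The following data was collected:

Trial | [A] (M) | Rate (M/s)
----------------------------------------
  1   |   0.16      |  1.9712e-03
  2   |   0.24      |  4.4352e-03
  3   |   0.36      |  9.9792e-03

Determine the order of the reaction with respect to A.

second order (2)

Step 1: Compare trials to find order n where rate₂/rate₁ = ([A]₂/[A]₁)^n
Step 2: rate₂/rate₁ = 4.4352e-03/1.9712e-03 = 2.25
Step 3: [A]₂/[A]₁ = 0.24/0.16 = 1.5
Step 4: n = ln(2.25)/ln(1.5) = 2.00 ≈ 2
Step 5: The reaction is second order in A.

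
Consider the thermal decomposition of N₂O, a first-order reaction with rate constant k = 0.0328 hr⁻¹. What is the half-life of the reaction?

21.13 hr

Step 1: For a first-order reaction, t₁/₂ = ln(2)/k
Step 2: t₁/₂ = ln(2)/0.0328
Step 3: t₁/₂ = 0.6931/0.0328 = 21.13 hr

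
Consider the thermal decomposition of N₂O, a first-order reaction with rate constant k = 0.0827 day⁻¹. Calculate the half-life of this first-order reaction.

8.381 day

Step 1: For a first-order reaction, t₁/₂ = ln(2)/k
Step 2: t₁/₂ = ln(2)/0.0827
Step 3: t₁/₂ = 0.6931/0.0827 = 8.381 day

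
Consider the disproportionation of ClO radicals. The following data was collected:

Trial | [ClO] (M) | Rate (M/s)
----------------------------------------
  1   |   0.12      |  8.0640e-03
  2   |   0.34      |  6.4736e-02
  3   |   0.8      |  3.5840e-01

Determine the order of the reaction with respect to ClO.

second order (2)

Step 1: Compare trials to find order n where rate₂/rate₁ = ([ClO]₂/[ClO]₁)^n
Step 2: rate₂/rate₁ = 6.4736e-02/8.0640e-03 = 8.028
Step 3: [ClO]₂/[ClO]₁ = 0.34/0.12 = 2.833
Step 4: n = ln(8.028)/ln(2.833) = 2.00 ≈ 2
Step 5: The reaction is second order in ClO.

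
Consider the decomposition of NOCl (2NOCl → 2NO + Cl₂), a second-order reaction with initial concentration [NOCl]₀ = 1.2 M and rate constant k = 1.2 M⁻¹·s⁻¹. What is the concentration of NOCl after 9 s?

0.08596 M

Step 1: For a second-order reaction: 1/[NOCl] = 1/[NOCl]₀ + kt
Step 2: 1/[NOCl] = 1/1.2 + 1.2 × 9
Step 3: 1/[NOCl] = 0.8333 + 10.8 = 11.63
Step 4: [NOCl] = 1/11.63 = 0.08596 M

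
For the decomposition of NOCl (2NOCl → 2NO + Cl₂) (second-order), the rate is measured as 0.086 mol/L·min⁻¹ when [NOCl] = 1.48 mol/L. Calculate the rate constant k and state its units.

0.03926 (mol/L)⁻¹·min⁻¹

Step 1: rate = k[NOCl]^2, so k = rate / [NOCl]^2.
Step 2: k = 0.086 / (1.48)^2 = 0.086 / 2.19.
Step 3: k = 0.03926 (mol/L)⁻¹·min⁻¹.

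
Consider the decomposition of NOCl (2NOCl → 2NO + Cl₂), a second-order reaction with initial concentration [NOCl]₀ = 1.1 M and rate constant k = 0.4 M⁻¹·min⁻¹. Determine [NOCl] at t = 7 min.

0.2696 M

Step 1: For a second-order reaction: 1/[NOCl] = 1/[NOCl]₀ + kt
Step 2: 1/[NOCl] = 1/1.1 + 0.4 × 7
Step 3: 1/[NOCl] = 0.9091 + 2.8 = 3.709
Step 4: [NOCl] = 1/3.709 = 0.2696 M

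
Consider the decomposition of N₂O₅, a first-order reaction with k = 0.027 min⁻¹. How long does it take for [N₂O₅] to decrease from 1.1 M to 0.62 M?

21.24 min

Step 1: For first-order: t = ln([N₂O₅]₀/[N₂O₅])/k
Step 2: t = ln(1.1/0.62)/0.027
Step 3: t = ln(1.774)/0.027
Step 4: t = 0.5733/0.027 = 21.24 min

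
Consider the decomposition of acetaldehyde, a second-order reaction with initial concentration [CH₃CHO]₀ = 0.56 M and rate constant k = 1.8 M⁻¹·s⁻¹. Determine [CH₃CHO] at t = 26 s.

0.02058 M

Step 1: For a second-order reaction: 1/[CH₃CHO] = 1/[CH₃CHO]₀ + kt
Step 2: 1/[CH₃CHO] = 1/0.56 + 1.8 × 26
Step 3: 1/[CH₃CHO] = 1.786 + 46.8 = 48.59
Step 4: [CH₃CHO] = 1/48.59 = 0.02058 M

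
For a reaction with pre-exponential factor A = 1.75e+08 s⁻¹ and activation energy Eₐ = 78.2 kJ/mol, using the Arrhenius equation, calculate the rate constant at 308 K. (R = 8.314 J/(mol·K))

9.56e-06 s⁻¹

Step 1: Use the Arrhenius equation: k = A × exp(-Eₐ/RT)
Step 2: Convert Eₐ to J/mol: 78.2 kJ/mol = 78200 J/mol
Step 3: Calculate the exponent: -Eₐ/(RT) = -78200/(8.314 × 308) = -30.53838
Step 4: k = 1.75e+08 × exp(-30.53838)
Step 5: k = 1.75e+08 × 5.46198e-14 = 9.5585e-06 s⁻¹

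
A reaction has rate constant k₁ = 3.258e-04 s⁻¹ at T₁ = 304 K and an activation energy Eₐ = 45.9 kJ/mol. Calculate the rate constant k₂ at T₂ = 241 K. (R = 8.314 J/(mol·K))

2.826e-06 s⁻¹

Step 1: Use the two-temperature Arrhenius form: ln(k₂/k₁) = -Eₐ/R × (1/T₂ - 1/T₁)
Step 2: Convert Eₐ to J/mol: 45.9 kJ/mol = 45900 J/mol
Step 3: 1/T₂ - 1/T₁ = 1/241 - 1/304 = 8.599039e-04 K⁻¹
Step 4: ln(k₂/k₁) = -45900/8.314 × 8.599039e-04 = -4.74736
Step 5: k₂ = k₁ × exp(-4.74736) = 3.258e-04 × 8.67457e-03 = 2.826e-06 s⁻¹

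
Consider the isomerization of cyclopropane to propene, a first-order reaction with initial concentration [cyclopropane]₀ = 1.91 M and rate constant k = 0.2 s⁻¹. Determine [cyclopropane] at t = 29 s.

0.005783 M

Step 1: For a first-order reaction: [cyclopropane] = [cyclopropane]₀ × e^(-kt)
Step 2: [cyclopropane] = 1.91 × e^(-0.2 × 29)
Step 3: [cyclopropane] = 1.91 × e^(-5.8)
Step 4: [cyclopropane] = 1.91 × 0.00302755 = 0.005783 M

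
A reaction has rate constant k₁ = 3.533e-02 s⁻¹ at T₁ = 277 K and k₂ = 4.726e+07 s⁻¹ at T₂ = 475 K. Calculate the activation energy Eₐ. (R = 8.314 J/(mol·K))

116.1 kJ/mol

Step 1: Use the two-temperature Arrhenius form: ln(k₂/k₁) = -Eₐ/R × (1/T₂ - 1/T₁)
Step 2: ln(k₂/k₁) = ln(4.726e+07/3.533e-02) = ln(1.33767e+09) = 21.0142
Step 3: 1/T₂ - 1/T₁ = 1/475 - 1/277 = -1.504845e-03 K⁻¹
Step 4: Eₐ = -R × ln(k₂/k₁) / (1/T₂ - 1/T₁) = -8.314 × 21.0142 / -1.504845e-03
Step 5: Eₐ = 1.1610e+05 J/mol = 116.1 kJ/mol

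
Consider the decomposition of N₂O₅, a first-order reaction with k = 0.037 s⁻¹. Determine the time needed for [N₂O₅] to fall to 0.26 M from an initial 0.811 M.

30.75 s

Step 1: For first-order: t = ln([N₂O₅]₀/[N₂O₅])/k
Step 2: t = ln(0.811/0.26)/0.037
Step 3: t = ln(3.119)/0.037
Step 4: t = 1.138/0.037 = 30.75 s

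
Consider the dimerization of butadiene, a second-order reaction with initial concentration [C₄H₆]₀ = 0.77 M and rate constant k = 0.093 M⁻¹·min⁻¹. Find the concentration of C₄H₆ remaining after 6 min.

0.5386 M

Step 1: For a second-order reaction: 1/[C₄H₆] = 1/[C₄H₆]₀ + kt
Step 2: 1/[C₄H₆] = 1/0.77 + 0.093 × 6
Step 3: 1/[C₄H₆] = 1.299 + 0.558 = 1.857
Step 4: [C₄H₆] = 1/1.857 = 0.5386 M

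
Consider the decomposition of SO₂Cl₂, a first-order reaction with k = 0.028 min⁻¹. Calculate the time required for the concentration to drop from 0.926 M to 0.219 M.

51.49 min

Step 1: For first-order: t = ln([SO₂Cl₂]₀/[SO₂Cl₂])/k
Step 2: t = ln(0.926/0.219)/0.028
Step 3: t = ln(4.228)/0.028
Step 4: t = 1.442/0.028 = 51.49 min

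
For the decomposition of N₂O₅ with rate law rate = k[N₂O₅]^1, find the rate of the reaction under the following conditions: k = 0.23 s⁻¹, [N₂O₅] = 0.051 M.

0.01173 M/s

Step 1: Identify the rate law: rate = k[N₂O₅]^1
Step 2: Substitute values: rate = 0.23 × (0.051)^1
Step 3: Calculate: rate = 0.23 × 0.051 = 0.01173 M/s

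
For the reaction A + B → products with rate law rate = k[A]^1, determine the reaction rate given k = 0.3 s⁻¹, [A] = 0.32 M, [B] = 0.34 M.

0.096 M/s

Step 1: The rate law is rate = k[A]^1
Step 2: Note that the rate does not depend on [B] (zero order in B).
Step 3: rate = 0.3 × (0.32)^1 = 0.096 M/s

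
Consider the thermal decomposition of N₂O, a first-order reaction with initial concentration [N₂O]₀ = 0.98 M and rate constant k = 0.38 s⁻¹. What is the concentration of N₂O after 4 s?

0.2143 M

Step 1: For a first-order reaction: [N₂O] = [N₂O]₀ × e^(-kt)
Step 2: [N₂O] = 0.98 × e^(-0.38 × 4)
Step 3: [N₂O] = 0.98 × e^(-1.52)
Step 4: [N₂O] = 0.98 × 0.218712 = 0.2143 M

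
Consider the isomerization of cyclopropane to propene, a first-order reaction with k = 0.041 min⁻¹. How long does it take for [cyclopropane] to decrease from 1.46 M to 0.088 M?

68.51 min

Step 1: For first-order: t = ln([cyclopropane]₀/[cyclopropane])/k
Step 2: t = ln(1.46/0.088)/0.041
Step 3: t = ln(16.59)/0.041
Step 4: t = 2.809/0.041 = 68.51 min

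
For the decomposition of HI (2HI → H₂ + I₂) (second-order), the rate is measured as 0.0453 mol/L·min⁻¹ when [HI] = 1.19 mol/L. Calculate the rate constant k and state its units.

0.03199 (mol/L)⁻¹·min⁻¹

Step 1: rate = k[HI]^2, so k = rate / [HI]^2.
Step 2: k = 0.0453 / (1.19)^2 = 0.0453 / 1.416.
Step 3: k = 0.03199 (mol/L)⁻¹·min⁻¹.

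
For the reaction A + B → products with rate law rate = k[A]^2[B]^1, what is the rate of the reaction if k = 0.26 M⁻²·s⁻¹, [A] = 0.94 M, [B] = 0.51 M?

0.1172 M/s

Step 1: The rate law is rate = k[A]^2[B]^1
Step 2: Substitute: rate = 0.26 × (0.94)^2 × (0.51)^1
Step 3: rate = 0.26 × 0.8836 × 0.51 = 0.117165 M/s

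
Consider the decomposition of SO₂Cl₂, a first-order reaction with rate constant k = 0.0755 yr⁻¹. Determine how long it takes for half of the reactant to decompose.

9.181 yr

Step 1: For a first-order reaction, t₁/₂ = ln(2)/k
Step 2: t₁/₂ = ln(2)/0.0755
Step 3: t₁/₂ = 0.6931/0.0755 = 9.181 yr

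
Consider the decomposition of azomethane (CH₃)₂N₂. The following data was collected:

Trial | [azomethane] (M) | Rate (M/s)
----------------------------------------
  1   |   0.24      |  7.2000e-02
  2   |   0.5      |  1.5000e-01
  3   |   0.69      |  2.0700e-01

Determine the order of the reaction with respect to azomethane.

first order (1)

Step 1: Compare trials to find order n where rate₂/rate₁ = ([azomethane]₂/[azomethane]₁)^n
Step 2: rate₂/rate₁ = 1.5000e-01/7.2000e-02 = 2.083
Step 3: [azomethane]₂/[azomethane]₁ = 0.5/0.24 = 2.083
Step 4: n = ln(2.083)/ln(2.083) = 1.00 ≈ 1
Step 5: The reaction is first order in azomethane.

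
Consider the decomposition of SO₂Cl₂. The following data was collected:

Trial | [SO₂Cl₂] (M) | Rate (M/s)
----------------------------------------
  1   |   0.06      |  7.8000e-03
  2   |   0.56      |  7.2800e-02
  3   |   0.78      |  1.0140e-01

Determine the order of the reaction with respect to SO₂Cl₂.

first order (1)

Step 1: Compare trials to find order n where rate₂/rate₁ = ([SO₂Cl₂]₂/[SO₂Cl₂]₁)^n
Step 2: rate₂/rate₁ = 7.2800e-02/7.8000e-03 = 9.333
Step 3: [SO₂Cl₂]₂/[SO₂Cl₂]₁ = 0.56/0.06 = 9.333
Step 4: n = ln(9.333)/ln(9.333) = 1.00 ≈ 1
Step 5: The reaction is first order in SO₂Cl₂.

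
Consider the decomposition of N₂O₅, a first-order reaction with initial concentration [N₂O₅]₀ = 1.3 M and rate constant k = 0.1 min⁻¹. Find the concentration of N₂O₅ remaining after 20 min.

0.1759 M

Step 1: For a first-order reaction: [N₂O₅] = [N₂O₅]₀ × e^(-kt)
Step 2: [N₂O₅] = 1.3 × e^(-0.1 × 20)
Step 3: [N₂O₅] = 1.3 × e^(-2)
Step 4: [N₂O₅] = 1.3 × 0.135335 = 0.1759 M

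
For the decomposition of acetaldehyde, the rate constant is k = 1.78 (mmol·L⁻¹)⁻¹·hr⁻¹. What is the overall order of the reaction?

second order (2)

Step 1: The units of k for an nth-order reaction are (concentration)^(1-n)·(time)⁻¹.
Step 2: Here k has units (mmol·L⁻¹)⁻¹·hr⁻¹, so the concentration exponent is -1.
Step 3: 1 - n = -1 ⇒ n = 2. The reaction is second order.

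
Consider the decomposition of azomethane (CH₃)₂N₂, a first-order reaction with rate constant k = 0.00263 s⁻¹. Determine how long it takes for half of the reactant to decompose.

263.6 s

Step 1: For a first-order reaction, t₁/₂ = ln(2)/k
Step 2: t₁/₂ = ln(2)/0.00263
Step 3: t₁/₂ = 0.6931/0.00263 = 263.6 s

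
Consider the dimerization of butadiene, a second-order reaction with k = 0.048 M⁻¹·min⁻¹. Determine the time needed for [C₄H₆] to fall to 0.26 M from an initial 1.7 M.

67.87 min

Step 1: For second-order: t = (1/[C₄H₆] - 1/[C₄H₆]₀)/k
Step 2: t = (1/0.26 - 1/1.7)/0.048
Step 3: t = (3.846 - 0.5882)/0.048
Step 4: t = 3.258/0.048 = 67.87 min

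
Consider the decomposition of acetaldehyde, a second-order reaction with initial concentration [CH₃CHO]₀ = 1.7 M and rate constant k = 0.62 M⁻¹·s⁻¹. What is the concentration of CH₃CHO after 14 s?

0.1079 M

Step 1: For a second-order reaction: 1/[CH₃CHO] = 1/[CH₃CHO]₀ + kt
Step 2: 1/[CH₃CHO] = 1/1.7 + 0.62 × 14
Step 3: 1/[CH₃CHO] = 0.5882 + 8.68 = 9.268
Step 4: [CH₃CHO] = 1/9.268 = 0.1079 M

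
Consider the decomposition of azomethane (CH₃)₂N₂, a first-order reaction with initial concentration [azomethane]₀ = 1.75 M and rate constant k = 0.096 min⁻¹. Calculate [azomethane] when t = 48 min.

0.01745 M

Step 1: For a first-order reaction: [azomethane] = [azomethane]₀ × e^(-kt)
Step 2: [azomethane] = 1.75 × e^(-0.096 × 48)
Step 3: [azomethane] = 1.75 × e^(-4.608)
Step 4: [azomethane] = 1.75 × 0.00997174 = 0.01745 M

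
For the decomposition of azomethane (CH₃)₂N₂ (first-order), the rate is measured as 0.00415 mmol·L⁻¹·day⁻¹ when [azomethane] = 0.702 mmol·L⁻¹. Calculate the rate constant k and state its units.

0.005912 day⁻¹

Step 1: rate = k[azomethane]^1, so k = rate / [azomethane]^1.
Step 2: k = 0.00415 / (0.702)^1 = 0.00415 / 0.702.
Step 3: k = 0.005912 day⁻¹.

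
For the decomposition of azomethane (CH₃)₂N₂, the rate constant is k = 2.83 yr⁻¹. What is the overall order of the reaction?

first order (1)

Step 1: The units of k for an nth-order reaction are (concentration)^(1-n)·(time)⁻¹.
Step 2: Here k has units yr⁻¹, so the concentration exponent is 0.
Step 3: 1 - n = 0 ⇒ n = 1. The reaction is first order.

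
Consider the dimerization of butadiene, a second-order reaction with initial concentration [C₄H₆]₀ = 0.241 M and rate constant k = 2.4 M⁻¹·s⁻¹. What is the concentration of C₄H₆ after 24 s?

0.01619 M

Step 1: For a second-order reaction: 1/[C₄H₆] = 1/[C₄H₆]₀ + kt
Step 2: 1/[C₄H₆] = 1/0.241 + 2.4 × 24
Step 3: 1/[C₄H₆] = 4.149 + 57.6 = 61.75
Step 4: [C₄H₆] = 1/61.75 = 0.01619 M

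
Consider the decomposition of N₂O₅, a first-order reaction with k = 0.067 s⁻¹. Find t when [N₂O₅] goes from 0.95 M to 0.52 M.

8.995 s

Step 1: For first-order: t = ln([N₂O₅]₀/[N₂O₅])/k
Step 2: t = ln(0.95/0.52)/0.067
Step 3: t = ln(1.827)/0.067
Step 4: t = 0.6026/0.067 = 8.995 s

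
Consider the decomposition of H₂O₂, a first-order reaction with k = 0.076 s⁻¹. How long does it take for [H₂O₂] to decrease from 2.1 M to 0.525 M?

18.24 s

Step 1: For first-order: t = ln([H₂O₂]₀/[H₂O₂])/k
Step 2: t = ln(2.1/0.525)/0.076
Step 3: t = ln(4)/0.076
Step 4: t = 1.386/0.076 = 18.24 s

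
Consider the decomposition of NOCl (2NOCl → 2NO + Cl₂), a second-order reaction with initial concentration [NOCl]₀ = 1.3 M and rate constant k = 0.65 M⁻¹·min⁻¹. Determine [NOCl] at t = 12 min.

0.1167 M

Step 1: For a second-order reaction: 1/[NOCl] = 1/[NOCl]₀ + kt
Step 2: 1/[NOCl] = 1/1.3 + 0.65 × 12
Step 3: 1/[NOCl] = 0.7692 + 7.8 = 8.569
Step 4: [NOCl] = 1/8.569 = 0.1167 M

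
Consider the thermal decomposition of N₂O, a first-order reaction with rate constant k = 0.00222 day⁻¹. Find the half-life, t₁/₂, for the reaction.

312.2 day

Step 1: For a first-order reaction, t₁/₂ = ln(2)/k
Step 2: t₁/₂ = ln(2)/0.00222
Step 3: t₁/₂ = 0.6931/0.00222 = 312.2 day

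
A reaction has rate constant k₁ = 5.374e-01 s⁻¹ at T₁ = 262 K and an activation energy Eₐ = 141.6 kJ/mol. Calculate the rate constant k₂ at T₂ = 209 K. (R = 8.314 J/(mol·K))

3.725e-08 s⁻¹

Step 1: Use the two-temperature Arrhenius form: ln(k₂/k₁) = -Eₐ/R × (1/T₂ - 1/T₁)
Step 2: Convert Eₐ to J/mol: 141.6 kJ/mol = 141600 J/mol
Step 3: 1/T₂ - 1/T₁ = 1/209 - 1/262 = 9.678951e-04 K⁻¹
Step 4: ln(k₂/k₁) = -141600/8.314 × 9.678951e-04 = -16.48472
Step 5: k₂ = k₁ × exp(-16.48472) = 5.374e-01 × 6.93070e-08 = 3.725e-08 s⁻¹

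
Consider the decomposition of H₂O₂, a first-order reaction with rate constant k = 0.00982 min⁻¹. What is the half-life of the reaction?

70.59 min

Step 1: For a first-order reaction, t₁/₂ = ln(2)/k
Step 2: t₁/₂ = ln(2)/0.00982
Step 3: t₁/₂ = 0.6931/0.00982 = 70.59 min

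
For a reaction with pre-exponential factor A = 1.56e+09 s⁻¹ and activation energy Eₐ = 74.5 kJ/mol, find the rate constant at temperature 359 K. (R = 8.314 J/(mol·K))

2.25e-02 s⁻¹

Step 1: Use the Arrhenius equation: k = A × exp(-Eₐ/RT)
Step 2: Convert Eₐ to J/mol: 74.5 kJ/mol = 74500 J/mol
Step 3: Calculate the exponent: -Eₐ/(RT) = -74500/(8.314 × 359) = -24.96042
Step 4: k = 1.56e+09 × exp(-24.96042)
Step 5: k = 1.56e+09 × 1.44487e-11 = 2.2540e-02 s⁻¹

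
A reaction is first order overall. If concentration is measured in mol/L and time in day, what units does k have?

day⁻¹

Step 1: For overall order n, rate = k × (concentration)^n.
Step 2: Rate has units mol/L·day⁻¹; concentration term has units (mol/L)^1.
Step 3: k = rate / (concentration)^n, so units of k = (mol/L)^(1-1)·day⁻¹ = day⁻¹.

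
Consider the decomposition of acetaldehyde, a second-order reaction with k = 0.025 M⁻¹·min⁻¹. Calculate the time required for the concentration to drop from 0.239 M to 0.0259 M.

1377 min

Step 1: For second-order: t = (1/[CH₃CHO] - 1/[CH₃CHO]₀)/k
Step 2: t = (1/0.0259 - 1/0.239)/0.025
Step 3: t = (38.61 - 4.184)/0.025
Step 4: t = 34.43/0.025 = 1377 min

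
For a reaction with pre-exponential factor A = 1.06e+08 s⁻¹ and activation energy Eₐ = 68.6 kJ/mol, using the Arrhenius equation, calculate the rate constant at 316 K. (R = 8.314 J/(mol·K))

4.85e-04 s⁻¹

Step 1: Use the Arrhenius equation: k = A × exp(-Eₐ/RT)
Step 2: Convert Eₐ to J/mol: 68.6 kJ/mol = 68600 J/mol
Step 3: Calculate the exponent: -Eₐ/(RT) = -68600/(8.314 × 316) = -26.11121
Step 4: k = 1.06e+08 × exp(-26.11121)
Step 5: k = 1.06e+08 × 4.57136e-12 = 4.8456e-04 s⁻¹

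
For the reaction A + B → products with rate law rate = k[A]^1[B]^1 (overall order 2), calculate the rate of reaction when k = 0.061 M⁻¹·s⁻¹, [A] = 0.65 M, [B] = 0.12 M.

0.004758 M/s

Step 1: The rate law is rate = k[A]^1[B]^1, overall order = 1+1 = 2
Step 2: Substitute values: rate = 0.061 × (0.65)^1 × (0.12)^1
Step 3: rate = 0.061 × 0.65 × 0.12 = 0.004758 M/s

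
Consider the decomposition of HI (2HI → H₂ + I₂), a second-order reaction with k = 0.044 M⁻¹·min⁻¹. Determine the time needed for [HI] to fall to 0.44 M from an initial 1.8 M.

39.03 min

Step 1: For second-order: t = (1/[HI] - 1/[HI]₀)/k
Step 2: t = (1/0.44 - 1/1.8)/0.044
Step 3: t = (2.273 - 0.5556)/0.044
Step 4: t = 1.717/0.044 = 39.03 min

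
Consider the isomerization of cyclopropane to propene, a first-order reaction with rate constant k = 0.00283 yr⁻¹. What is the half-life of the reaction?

244.9 yr

Step 1: For a first-order reaction, t₁/₂ = ln(2)/k
Step 2: t₁/₂ = ln(2)/0.00283
Step 3: t₁/₂ = 0.6931/0.00283 = 244.9 yr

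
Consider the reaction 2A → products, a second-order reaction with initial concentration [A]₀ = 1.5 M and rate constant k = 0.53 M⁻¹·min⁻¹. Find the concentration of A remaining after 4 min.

0.3589 M

Step 1: For a second-order reaction: 1/[A] = 1/[A]₀ + kt
Step 2: 1/[A] = 1/1.5 + 0.53 × 4
Step 3: 1/[A] = 0.6667 + 2.12 = 2.787
Step 4: [A] = 1/2.787 = 0.3589 M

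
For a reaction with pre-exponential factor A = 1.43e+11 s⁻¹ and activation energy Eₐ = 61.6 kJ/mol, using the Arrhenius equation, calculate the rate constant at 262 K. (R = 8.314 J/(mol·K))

7.48e-02 s⁻¹

Step 1: Use the Arrhenius equation: k = A × exp(-Eₐ/RT)
Step 2: Convert Eₐ to J/mol: 61.6 kJ/mol = 61600 J/mol
Step 3: Calculate the exponent: -Eₐ/(RT) = -61600/(8.314 × 262) = -28.27935
Step 4: k = 1.43e+11 × exp(-28.27935)
Step 5: k = 1.43e+11 × 5.22919e-13 = 7.4777e-02 s⁻¹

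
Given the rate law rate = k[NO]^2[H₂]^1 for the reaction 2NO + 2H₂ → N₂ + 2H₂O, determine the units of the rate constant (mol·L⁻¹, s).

(mol·L⁻¹)⁻²·s⁻¹

Step 1: Overall order = 2 + 1 = 3.
Step 2: rate has units mol·L⁻¹·s⁻¹; [NO]^2[H₂]^1 has units (mol·L⁻¹)^3.
Step 3: k = rate/([NO]^2[H₂]^1), so units of k = (mol·L⁻¹)^(1-3)·s⁻¹ = (mol·L⁻¹)⁻²·s⁻¹.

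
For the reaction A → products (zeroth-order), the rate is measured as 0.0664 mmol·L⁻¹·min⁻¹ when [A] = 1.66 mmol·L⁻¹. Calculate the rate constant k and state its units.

0.0664 mmol·L⁻¹·min⁻¹

Step 1: For a zeroth-order reaction, rate = k (independent of concentration).
Step 2: k = rate = 0.0664 mmol·L⁻¹·min⁻¹.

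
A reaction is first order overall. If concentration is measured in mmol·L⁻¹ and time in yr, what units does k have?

yr⁻¹

Step 1: For overall order n, rate = k × (concentration)^n.
Step 2: Rate has units mmol·L⁻¹·yr⁻¹; concentration term has units (mmol·L⁻¹)^1.
Step 3: k = rate / (concentration)^n, so units of k = (mmol·L⁻¹)^(1-1)·yr⁻¹ = yr⁻¹.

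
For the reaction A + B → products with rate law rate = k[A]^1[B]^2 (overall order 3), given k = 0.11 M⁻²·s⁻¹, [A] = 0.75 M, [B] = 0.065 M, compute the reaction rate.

0.0003486 M/s

Step 1: The rate law is rate = k[A]^1[B]^2, overall order = 1+2 = 3
Step 2: Substitute values: rate = 0.11 × (0.75)^1 × (0.065)^2
Step 3: rate = 0.11 × 0.75 × 0.004225 = 0.000348563 M/s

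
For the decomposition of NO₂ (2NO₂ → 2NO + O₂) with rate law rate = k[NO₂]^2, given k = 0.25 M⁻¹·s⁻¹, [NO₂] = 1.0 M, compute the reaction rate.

0.25 M/s

Step 1: Identify the rate law: rate = k[NO₂]^2
Step 2: Substitute values: rate = 0.25 × (1.0)^2
Step 3: Calculate: rate = 0.25 × 1 = 0.25 M/s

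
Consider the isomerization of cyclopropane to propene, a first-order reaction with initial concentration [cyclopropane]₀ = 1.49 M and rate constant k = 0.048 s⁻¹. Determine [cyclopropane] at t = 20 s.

0.5705 M

Step 1: For a first-order reaction: [cyclopropane] = [cyclopropane]₀ × e^(-kt)
Step 2: [cyclopropane] = 1.49 × e^(-0.048 × 20)
Step 3: [cyclopropane] = 1.49 × e^(-0.96)
Step 4: [cyclopropane] = 1.49 × 0.382893 = 0.5705 M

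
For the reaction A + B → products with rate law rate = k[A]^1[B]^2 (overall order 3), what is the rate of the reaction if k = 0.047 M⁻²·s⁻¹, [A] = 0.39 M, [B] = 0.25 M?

0.001146 M/s

Step 1: The rate law is rate = k[A]^1[B]^2, overall order = 1+2 = 3
Step 2: Substitute values: rate = 0.047 × (0.39)^1 × (0.25)^2
Step 3: rate = 0.047 × 0.39 × 0.0625 = 0.00114562 M/s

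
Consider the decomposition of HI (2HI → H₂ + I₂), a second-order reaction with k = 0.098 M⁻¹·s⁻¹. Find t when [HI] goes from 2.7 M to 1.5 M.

3.023 s

Step 1: For second-order: t = (1/[HI] - 1/[HI]₀)/k
Step 2: t = (1/1.5 - 1/2.7)/0.098
Step 3: t = (0.6667 - 0.3704)/0.098
Step 4: t = 0.2963/0.098 = 3.023 s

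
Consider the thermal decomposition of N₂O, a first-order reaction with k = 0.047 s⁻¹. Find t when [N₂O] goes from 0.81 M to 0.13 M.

38.93 s

Step 1: For first-order: t = ln([N₂O]₀/[N₂O])/k
Step 2: t = ln(0.81/0.13)/0.047
Step 3: t = ln(6.231)/0.047
Step 4: t = 1.829/0.047 = 38.93 s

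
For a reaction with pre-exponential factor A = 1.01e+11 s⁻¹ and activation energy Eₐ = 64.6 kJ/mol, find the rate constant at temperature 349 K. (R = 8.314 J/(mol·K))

2.16e+01 s⁻¹

Step 1: Use the Arrhenius equation: k = A × exp(-Eₐ/RT)
Step 2: Convert Eₐ to J/mol: 64.6 kJ/mol = 64600 J/mol
Step 3: Calculate the exponent: -Eₐ/(RT) = -64600/(8.314 × 349) = -22.26369
Step 4: k = 1.01e+11 × exp(-22.26369)
Step 5: k = 1.01e+11 × 2.14290e-10 = 2.1643e+01 s⁻¹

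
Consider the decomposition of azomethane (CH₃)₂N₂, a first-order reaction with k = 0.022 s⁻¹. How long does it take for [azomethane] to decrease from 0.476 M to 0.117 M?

63.78 s

Step 1: For first-order: t = ln([azomethane]₀/[azomethane])/k
Step 2: t = ln(0.476/0.117)/0.022
Step 3: t = ln(4.068)/0.022
Step 4: t = 1.403/0.022 = 63.78 s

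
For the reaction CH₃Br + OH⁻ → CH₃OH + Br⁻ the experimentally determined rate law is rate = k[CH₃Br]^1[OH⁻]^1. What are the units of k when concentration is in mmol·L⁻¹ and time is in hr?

(mmol·L⁻¹)⁻¹·hr⁻¹

Step 1: Overall order = 1 + 1 = 2.
Step 2: rate has units mmol·L⁻¹·hr⁻¹; [CH₃Br]^1[OH⁻]^1 has units (mmol·L⁻¹)^2.
Step 3: k = rate/([CH₃Br]^1[OH⁻]^1), so units of k = (mmol·L⁻¹)^(1-2)·hr⁻¹ = (mmol·L⁻¹)⁻¹·hr⁻¹.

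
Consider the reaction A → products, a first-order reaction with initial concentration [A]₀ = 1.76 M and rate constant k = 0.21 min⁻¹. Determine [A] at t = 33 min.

0.001721 M

Step 1: For a first-order reaction: [A] = [A]₀ × e^(-kt)
Step 2: [A] = 1.76 × e^(-0.21 × 33)
Step 3: [A] = 1.76 × e^(-6.93)
Step 4: [A] = 1.76 × 0.000978001 = 0.001721 M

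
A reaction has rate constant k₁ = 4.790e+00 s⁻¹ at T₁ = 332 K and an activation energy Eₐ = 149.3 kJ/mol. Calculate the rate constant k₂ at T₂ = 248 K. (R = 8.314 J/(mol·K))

5.294e-08 s⁻¹

Step 1: Use the two-temperature Arrhenius form: ln(k₂/k₁) = -Eₐ/R × (1/T₂ - 1/T₁)
Step 2: Convert Eₐ to J/mol: 149.3 kJ/mol = 149300 J/mol
Step 3: 1/T₂ - 1/T₁ = 1/248 - 1/332 = 1.020210e-03 K⁻¹
Step 4: ln(k₂/k₁) = -149300/8.314 × 1.020210e-03 = -18.32059
Step 5: k₂ = k₁ × exp(-18.32059) = 4.790e+00 × 1.10527e-08 = 5.294e-08 s⁻¹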